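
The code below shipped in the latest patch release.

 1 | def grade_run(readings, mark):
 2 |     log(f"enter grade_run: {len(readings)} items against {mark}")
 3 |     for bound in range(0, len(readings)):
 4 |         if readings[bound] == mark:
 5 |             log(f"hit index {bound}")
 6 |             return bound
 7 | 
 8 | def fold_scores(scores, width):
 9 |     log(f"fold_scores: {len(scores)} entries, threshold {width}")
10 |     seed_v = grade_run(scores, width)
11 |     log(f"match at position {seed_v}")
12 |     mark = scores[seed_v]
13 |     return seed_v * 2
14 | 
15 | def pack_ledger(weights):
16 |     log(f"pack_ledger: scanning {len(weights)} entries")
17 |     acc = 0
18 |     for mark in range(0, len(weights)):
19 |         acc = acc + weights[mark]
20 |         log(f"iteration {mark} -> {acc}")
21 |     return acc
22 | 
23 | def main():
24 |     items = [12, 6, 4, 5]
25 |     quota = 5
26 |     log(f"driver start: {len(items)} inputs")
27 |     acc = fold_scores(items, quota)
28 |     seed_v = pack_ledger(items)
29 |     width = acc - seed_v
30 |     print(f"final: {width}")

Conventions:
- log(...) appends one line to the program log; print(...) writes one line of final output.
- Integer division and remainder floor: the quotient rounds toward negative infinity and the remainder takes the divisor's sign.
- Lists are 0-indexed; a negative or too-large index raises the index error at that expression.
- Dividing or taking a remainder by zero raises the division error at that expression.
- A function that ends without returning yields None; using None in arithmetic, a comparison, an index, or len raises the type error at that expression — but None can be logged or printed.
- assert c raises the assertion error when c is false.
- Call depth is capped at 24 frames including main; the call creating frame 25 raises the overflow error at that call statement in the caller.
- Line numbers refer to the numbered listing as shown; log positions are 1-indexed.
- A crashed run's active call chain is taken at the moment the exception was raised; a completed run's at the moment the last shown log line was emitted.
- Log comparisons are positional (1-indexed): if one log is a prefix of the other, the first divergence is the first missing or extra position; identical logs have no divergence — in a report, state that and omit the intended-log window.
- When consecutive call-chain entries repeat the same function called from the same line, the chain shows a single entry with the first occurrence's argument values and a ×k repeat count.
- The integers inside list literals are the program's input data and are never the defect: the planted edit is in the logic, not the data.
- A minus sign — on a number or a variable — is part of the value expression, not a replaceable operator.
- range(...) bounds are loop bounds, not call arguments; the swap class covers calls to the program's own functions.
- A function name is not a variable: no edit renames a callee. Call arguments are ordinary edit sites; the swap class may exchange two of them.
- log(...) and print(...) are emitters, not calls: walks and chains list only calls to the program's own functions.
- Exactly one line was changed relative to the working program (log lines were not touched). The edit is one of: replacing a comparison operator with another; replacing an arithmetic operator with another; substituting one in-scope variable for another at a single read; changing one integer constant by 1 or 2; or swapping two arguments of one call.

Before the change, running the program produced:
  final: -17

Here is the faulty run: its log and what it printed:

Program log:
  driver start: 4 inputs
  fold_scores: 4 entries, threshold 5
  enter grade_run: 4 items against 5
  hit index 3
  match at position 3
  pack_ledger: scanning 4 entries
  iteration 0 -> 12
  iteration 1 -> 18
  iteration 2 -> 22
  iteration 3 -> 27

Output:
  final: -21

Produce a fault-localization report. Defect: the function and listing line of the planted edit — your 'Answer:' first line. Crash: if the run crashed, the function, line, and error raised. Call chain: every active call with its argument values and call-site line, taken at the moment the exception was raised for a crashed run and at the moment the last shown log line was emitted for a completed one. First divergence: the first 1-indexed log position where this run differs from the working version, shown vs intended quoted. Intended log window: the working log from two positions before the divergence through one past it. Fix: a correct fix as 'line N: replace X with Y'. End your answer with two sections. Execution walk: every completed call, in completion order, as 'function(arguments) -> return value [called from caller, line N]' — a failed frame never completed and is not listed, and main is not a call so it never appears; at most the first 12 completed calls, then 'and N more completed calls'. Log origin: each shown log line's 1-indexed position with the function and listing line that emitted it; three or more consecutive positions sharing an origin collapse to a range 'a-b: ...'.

Answer: the defect is in fold_scores at line 13.
The tell: Nothing in the log betrays the bug — only the output does.
Call chain: main -> pack_ledger([12, 6, 4, 5]) (called at line 28).
First divergence: there is none — every log position agrees.
Execution walk:
  grade_run([12, 6, 4, 5], 5) -> 3  [called from fold_scores, line 10]
  fold_scores([12, 6, 4, 5], 5) -> 6  [called from main, line 27]
  pack_ledger([12, 6, 4, 5]) -> 27  [called from main, line 28]
Log origins:
  1: logged in main at line 26
  2: logged in fold_scores at line 9
  3: logged in grade_run at line 2
  4: logged in grade_run at line 5
  5: logged in fold_scores at line 11
  6: logged in pack_ledger at line 16
  7-10: logged in pack_ledger at line 20
A correct fix: line 13: replace `seed_v` with `mark`.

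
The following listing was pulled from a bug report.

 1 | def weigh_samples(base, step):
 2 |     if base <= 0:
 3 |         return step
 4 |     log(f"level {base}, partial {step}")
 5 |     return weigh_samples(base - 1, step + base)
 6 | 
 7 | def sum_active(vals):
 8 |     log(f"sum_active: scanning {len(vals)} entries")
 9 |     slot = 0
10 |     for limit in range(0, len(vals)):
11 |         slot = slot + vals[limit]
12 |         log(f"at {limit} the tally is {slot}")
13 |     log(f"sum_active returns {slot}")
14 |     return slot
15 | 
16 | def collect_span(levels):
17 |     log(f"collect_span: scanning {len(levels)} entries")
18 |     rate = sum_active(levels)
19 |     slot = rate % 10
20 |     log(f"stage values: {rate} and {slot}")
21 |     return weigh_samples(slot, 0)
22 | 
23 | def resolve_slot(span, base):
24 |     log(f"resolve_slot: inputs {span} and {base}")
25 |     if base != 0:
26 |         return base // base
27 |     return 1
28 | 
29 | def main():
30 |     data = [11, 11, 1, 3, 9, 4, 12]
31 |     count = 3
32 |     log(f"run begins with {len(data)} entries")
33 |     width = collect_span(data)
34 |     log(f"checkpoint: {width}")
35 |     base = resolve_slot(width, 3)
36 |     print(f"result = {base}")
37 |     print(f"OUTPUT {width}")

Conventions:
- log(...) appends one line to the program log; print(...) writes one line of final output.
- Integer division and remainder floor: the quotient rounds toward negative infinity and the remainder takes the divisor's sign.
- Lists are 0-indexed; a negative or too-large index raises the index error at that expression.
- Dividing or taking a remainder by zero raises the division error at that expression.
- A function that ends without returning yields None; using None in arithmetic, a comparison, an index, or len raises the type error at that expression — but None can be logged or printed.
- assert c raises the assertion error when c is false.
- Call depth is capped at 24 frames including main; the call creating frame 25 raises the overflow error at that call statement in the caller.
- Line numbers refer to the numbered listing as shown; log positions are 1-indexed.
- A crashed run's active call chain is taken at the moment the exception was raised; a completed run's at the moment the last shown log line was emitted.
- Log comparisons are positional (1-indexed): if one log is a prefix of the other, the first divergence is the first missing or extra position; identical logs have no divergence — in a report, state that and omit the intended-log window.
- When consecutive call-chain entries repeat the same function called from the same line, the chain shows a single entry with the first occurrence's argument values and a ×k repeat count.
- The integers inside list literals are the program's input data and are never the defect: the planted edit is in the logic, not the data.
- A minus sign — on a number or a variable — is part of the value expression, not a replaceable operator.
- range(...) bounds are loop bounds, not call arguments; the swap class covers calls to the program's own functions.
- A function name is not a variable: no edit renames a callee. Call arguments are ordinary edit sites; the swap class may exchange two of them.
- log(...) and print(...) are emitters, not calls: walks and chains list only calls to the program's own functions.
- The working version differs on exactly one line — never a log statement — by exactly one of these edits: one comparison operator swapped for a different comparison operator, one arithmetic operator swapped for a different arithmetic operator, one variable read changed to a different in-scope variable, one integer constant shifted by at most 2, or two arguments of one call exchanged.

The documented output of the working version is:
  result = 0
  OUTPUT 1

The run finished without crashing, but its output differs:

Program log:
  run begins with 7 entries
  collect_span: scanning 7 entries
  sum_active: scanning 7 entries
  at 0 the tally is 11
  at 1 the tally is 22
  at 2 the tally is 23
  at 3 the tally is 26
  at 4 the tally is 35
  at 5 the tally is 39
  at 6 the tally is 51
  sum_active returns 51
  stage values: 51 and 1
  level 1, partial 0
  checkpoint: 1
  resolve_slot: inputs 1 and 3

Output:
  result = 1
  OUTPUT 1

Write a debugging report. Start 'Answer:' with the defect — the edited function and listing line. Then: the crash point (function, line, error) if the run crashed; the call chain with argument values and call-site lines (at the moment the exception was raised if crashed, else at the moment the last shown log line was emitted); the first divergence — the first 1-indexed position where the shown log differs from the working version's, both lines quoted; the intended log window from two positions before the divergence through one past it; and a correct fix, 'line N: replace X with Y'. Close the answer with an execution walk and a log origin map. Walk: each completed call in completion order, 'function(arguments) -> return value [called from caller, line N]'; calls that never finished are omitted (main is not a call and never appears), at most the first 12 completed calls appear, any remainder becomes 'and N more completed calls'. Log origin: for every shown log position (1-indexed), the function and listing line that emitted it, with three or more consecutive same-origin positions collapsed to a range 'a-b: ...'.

Answer: the defect is in resolve_slot at line 26.
Core observation: The logs agree in full; only the final output differs.
Call chain: main -> resolve_slot(1, 3) (called at line 35).
First divergence: none; the two logs match at every position.
Execution walk:
  sum_active([11, 11, 1, 3, 9, 4, 12]) -> 51  [called from collect_span, line 18]
  weigh_samples(0, 1) -> 1  [called from weigh_samples, line 5]
  weigh_samples(1, 0) -> 1  [called from collect_span, line 21]
  collect_span([11, 11, 1, 3, 9, 4, 12]) -> 1  [called from main, line 33]
  resolve_slot(1, 3) -> 1  [called from main, line 35]
Origin of each log line:
  1: logged in main at line 32
  2: logged in collect_span at line 17
  3: logged in sum_active at line 8
  4-10: logged in sum_active at line 12
  11: logged in sum_active at line 13
  12: logged in collect_span at line 20
  13: logged in weigh_samples at line 4
  14: logged in main at line 34
  15: logged in resolve_slot at line 24
A correct fix: line 26: replace `base // base` with `span // base`.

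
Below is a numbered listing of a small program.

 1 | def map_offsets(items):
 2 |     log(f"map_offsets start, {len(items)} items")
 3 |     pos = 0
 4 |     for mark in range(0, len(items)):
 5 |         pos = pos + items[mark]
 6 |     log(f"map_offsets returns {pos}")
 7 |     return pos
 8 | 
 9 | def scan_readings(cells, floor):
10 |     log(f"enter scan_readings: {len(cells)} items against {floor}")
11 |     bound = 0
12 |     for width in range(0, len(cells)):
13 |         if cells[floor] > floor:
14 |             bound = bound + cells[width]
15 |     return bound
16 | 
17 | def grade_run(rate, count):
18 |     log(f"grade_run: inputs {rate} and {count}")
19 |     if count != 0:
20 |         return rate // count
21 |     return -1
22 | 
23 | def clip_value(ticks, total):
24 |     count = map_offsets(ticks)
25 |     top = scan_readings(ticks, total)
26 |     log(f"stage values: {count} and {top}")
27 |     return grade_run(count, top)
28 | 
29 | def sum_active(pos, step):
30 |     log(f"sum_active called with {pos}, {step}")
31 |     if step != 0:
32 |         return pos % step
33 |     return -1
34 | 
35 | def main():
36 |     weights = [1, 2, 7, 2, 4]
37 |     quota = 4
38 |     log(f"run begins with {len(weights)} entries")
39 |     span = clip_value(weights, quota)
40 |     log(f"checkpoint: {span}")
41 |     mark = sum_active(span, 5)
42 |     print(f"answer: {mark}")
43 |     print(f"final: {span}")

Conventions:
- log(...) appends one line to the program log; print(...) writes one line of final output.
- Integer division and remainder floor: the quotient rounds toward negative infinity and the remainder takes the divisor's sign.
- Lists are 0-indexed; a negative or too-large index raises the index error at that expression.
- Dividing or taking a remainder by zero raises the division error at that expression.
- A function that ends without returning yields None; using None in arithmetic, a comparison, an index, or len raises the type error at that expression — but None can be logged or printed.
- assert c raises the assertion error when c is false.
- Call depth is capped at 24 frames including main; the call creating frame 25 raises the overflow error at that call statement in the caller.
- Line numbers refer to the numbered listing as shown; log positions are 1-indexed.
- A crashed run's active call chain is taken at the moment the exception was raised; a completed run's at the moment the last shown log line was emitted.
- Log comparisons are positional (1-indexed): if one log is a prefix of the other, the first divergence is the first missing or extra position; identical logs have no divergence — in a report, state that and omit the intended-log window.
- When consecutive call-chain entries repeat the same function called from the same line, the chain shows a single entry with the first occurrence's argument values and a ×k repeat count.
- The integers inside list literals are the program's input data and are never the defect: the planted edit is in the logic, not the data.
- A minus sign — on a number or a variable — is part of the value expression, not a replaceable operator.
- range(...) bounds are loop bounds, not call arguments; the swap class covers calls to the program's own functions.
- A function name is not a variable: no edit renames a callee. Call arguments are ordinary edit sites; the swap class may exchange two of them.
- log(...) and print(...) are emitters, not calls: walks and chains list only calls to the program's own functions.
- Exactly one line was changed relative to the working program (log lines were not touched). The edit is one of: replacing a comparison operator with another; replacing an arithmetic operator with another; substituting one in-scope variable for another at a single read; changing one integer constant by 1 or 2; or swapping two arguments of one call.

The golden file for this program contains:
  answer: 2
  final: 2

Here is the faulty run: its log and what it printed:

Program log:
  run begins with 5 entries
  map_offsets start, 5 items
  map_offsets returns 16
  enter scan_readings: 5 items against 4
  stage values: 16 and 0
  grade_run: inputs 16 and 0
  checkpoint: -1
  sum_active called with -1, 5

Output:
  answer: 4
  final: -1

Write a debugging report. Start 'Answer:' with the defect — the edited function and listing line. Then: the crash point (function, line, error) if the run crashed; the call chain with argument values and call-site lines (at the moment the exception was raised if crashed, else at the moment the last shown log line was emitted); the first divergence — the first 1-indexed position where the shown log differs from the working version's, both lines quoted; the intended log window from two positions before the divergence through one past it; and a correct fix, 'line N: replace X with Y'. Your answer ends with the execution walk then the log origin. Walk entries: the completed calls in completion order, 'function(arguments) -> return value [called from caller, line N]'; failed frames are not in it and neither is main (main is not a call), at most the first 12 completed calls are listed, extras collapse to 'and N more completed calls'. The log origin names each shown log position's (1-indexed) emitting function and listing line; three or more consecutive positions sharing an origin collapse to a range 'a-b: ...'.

Answer: the defect is in scan_readings at line 13.
The tell: Position 5 is the first bad log line: 'stage values: 16 and 0' should read 'stage values: 16 and 7'.
Call chain: main -> sum_active(-1, 5) (called at line 41).
First divergence: position 5 — the shown line 'stage values: 16 and 0' should read 'stage values: 16 and 7'.
Intended log window:
  3: map_offsets returns 16
  4: enter scan_readings: 5 items against 4
  5: stage values: 16 and 7
  6: grade_run: inputs 16 and 7
Execution walk:
  map_offsets([1, 2, 7, 2, 4]) -> 16  [called from clip_value, line 24]
  scan_readings([1, 2, 7, 2, 4], 4) -> 0  [called from clip_value, line 25]
  grade_run(16, 0) -> -1  [called from clip_value, line 27]
  clip_value([1, 2, 7, 2, 4], 4) -> -1  [called from main, line 39]
  sum_active(-1, 5) -> 4  [called from main, line 41]
Origin of each log line:
  1 — main, line 38
  2 — map_offsets, line 2
  3 — map_offsets, line 6
  4 — scan_readings, line 10
  5 — clip_value, line 26
  6 — grade_run, line 18
  7 — main, line 40
  8 — sum_active, line 30
A correct fix: line 13: replace `cells[floor]` with `cells[width]`.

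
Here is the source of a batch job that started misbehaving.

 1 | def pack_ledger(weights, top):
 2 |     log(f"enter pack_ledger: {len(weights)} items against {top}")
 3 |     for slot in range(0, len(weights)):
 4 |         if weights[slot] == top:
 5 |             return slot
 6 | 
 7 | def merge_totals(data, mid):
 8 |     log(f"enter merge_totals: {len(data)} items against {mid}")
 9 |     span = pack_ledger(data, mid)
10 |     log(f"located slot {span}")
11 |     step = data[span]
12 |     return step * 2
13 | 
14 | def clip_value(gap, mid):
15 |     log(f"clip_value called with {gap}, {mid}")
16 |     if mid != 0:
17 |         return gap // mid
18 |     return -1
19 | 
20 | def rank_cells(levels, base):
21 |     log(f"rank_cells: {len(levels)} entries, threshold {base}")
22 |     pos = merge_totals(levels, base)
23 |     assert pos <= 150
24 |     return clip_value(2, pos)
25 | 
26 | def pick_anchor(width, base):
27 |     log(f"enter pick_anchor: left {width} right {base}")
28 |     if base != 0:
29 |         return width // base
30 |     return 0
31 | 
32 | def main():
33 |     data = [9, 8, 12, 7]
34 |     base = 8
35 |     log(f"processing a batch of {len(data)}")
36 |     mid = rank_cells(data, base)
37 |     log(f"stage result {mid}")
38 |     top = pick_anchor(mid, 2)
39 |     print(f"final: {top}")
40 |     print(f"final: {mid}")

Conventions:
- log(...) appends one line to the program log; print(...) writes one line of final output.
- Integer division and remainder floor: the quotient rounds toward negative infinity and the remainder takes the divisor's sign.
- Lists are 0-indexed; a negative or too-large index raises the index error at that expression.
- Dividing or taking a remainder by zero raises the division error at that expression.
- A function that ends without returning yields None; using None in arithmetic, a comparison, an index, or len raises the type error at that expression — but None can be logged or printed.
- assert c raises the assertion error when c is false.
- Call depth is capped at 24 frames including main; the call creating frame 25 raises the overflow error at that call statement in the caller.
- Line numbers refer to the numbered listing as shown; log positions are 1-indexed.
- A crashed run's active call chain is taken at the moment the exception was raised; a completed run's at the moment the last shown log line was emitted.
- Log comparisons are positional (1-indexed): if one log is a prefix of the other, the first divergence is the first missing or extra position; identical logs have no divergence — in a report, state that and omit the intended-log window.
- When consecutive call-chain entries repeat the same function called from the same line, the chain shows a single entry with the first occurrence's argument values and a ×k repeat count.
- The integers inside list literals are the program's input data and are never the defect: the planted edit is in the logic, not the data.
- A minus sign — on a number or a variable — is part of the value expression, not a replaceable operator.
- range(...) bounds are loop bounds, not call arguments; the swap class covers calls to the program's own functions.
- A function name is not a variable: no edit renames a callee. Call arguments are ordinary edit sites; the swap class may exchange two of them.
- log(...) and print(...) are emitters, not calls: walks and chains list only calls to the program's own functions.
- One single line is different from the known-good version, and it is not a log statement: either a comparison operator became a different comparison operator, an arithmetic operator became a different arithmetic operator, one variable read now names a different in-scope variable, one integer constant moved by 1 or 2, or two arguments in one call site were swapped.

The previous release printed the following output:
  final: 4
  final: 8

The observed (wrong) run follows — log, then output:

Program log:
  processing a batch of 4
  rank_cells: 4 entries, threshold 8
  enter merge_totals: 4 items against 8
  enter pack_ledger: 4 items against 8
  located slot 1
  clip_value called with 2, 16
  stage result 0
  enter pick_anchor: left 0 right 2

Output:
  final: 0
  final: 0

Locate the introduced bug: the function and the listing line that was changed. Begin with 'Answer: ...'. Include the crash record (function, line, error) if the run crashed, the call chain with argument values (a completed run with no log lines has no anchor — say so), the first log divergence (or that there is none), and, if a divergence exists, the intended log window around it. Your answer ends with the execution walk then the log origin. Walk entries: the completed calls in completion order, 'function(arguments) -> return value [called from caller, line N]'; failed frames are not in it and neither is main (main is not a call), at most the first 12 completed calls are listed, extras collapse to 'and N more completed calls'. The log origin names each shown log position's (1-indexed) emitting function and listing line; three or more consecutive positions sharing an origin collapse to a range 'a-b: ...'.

Answer: the defect is in rank_cells at line 24.
The tell: Position 6 is the first bad log line: 'clip_value called with 2, 16' should read 'clip_value called with 16, 2'.
Call chain: main -> pick_anchor(0, 2) (called at line 38).
First divergence: at position 6 the run shows 'clip_value called with 2, 16' where the working version logs 'clip_value called with 16, 2'.
Intended log window:
  4: enter pack_ledger: 4 items against 8
  5: located slot 1
  6: clip_value called with 16, 2
  7: stage result 8
Execution walk:
  pack_ledger([9, 8, 12, 7], 8) -> 1  [called from merge_totals, line 9]
  merge_totals([9, 8, 12, 7], 8) -> 16  [called from rank_cells, line 22]
  clip_value(2, 16) -> 0  [called from rank_cells, line 24]
  rank_cells([9, 8, 12, 7], 8) -> 0  [called from main, line 36]
  pick_anchor(0, 2) -> 0  [called from main, line 38]
Origin of each log line:
  1: from main, line 35
  2: from rank_cells, line 21
  3: from merge_totals, line 8
  4: from pack_ledger, line 2
  5: from merge_totals, line 10
  6: from clip_value, line 15
  7: from main, line 37
  8: from pick_anchor, line 27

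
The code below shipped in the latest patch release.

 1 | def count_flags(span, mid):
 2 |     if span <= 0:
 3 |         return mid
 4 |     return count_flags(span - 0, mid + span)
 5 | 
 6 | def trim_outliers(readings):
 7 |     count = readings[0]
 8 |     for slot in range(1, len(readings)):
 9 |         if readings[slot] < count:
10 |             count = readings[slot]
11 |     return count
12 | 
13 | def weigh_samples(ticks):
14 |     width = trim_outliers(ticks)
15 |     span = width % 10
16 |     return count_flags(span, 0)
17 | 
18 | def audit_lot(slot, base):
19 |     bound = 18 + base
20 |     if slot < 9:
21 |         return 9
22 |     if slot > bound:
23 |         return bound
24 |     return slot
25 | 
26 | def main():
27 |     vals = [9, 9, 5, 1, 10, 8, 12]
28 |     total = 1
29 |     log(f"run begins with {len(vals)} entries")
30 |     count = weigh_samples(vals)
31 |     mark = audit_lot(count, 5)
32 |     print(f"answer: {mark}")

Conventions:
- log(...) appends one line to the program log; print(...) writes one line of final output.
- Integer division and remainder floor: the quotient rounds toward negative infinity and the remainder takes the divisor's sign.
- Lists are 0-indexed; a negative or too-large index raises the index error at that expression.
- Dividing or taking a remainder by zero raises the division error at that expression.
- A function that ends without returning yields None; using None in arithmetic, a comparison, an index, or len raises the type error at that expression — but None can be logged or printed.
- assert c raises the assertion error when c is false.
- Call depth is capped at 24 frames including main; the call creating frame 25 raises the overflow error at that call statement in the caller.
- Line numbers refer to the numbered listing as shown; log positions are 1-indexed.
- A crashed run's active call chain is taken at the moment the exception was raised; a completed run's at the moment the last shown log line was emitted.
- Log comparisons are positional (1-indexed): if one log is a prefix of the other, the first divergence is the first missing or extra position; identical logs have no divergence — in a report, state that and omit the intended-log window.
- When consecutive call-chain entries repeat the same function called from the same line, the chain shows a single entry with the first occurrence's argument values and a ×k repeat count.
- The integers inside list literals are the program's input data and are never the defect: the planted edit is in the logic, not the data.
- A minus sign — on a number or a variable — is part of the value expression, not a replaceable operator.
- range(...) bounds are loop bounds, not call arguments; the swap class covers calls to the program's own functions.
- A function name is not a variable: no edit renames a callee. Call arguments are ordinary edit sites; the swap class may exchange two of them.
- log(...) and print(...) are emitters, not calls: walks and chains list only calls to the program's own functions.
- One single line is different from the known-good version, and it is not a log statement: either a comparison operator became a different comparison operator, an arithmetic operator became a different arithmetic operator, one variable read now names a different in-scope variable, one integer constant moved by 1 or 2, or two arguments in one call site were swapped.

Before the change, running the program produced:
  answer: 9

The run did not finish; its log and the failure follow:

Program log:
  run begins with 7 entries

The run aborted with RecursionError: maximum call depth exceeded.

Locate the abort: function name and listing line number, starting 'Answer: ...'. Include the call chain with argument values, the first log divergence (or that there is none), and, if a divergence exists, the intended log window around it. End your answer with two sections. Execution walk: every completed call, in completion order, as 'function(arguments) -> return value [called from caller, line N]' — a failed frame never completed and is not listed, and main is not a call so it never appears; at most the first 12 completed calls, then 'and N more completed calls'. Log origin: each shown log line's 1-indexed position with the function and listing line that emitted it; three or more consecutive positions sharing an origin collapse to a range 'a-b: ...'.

Answer: the error was raised in count_flags, line 4.
Core observation: The logs agree in full; the defect surfaces as the crash itself.
Call chain: main -> weigh_samples([9, 9, 5, 1, 10, 8, 12]) (called at line 30) -> count_flags(1, 0) (called at line 16) -> count_flags(1, 1) (called at line 4) ×21.
First divergence: none; the two logs match at every position.
Execution walk:
  trim_outliers([9, 9, 5, 1, 10, 8, 12]) -> 1  [called from weigh_samples, line 14]
Log origins:
  1: logged in main at line 29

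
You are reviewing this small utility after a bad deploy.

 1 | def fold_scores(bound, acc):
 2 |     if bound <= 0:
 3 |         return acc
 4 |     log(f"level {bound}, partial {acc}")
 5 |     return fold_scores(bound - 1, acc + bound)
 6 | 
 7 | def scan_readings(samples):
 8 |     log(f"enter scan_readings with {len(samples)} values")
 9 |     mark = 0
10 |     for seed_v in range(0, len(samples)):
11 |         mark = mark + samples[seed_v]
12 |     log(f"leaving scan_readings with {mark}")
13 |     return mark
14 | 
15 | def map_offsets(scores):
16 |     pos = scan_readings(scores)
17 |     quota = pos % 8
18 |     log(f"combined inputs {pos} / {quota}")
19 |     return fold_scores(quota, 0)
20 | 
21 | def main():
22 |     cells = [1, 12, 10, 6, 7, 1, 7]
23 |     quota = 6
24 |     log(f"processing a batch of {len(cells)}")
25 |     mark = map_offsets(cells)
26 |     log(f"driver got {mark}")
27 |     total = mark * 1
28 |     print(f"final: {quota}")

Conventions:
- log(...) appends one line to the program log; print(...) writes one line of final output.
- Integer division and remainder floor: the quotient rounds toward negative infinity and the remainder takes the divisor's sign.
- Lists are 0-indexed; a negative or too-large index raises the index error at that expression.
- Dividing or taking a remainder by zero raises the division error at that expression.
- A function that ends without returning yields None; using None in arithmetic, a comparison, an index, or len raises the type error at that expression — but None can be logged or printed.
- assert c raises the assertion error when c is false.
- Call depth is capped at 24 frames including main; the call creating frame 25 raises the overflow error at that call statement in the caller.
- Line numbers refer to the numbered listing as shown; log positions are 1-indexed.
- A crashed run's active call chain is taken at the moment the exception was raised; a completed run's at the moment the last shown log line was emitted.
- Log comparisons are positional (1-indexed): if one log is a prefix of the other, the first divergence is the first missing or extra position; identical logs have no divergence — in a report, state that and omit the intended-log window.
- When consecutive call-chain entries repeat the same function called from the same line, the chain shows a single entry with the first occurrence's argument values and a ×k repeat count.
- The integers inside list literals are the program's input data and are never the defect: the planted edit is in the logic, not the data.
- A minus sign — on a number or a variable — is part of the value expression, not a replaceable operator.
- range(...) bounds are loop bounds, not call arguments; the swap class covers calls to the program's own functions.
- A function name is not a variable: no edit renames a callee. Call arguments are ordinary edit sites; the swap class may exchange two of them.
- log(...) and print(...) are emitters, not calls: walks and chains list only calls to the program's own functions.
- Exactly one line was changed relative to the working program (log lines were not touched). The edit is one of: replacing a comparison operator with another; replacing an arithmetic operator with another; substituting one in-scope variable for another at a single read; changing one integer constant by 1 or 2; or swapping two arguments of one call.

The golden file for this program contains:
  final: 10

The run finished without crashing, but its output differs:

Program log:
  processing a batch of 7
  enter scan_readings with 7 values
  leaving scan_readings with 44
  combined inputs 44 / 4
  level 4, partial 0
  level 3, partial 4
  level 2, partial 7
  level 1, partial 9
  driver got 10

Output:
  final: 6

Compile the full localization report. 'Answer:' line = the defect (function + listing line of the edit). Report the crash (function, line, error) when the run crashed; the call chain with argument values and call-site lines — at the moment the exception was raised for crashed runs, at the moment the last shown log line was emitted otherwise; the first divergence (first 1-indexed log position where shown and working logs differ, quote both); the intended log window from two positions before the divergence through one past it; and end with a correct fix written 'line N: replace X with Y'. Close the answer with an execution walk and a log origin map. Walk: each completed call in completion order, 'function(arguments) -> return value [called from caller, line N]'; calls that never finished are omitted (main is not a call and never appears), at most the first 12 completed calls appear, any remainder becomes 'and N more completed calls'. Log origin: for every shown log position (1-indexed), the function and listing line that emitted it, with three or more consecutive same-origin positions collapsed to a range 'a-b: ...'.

Answer: the defect is in main at line 28.
The tell: No log line changed; the fault shows up purely in the output.
Call chain: main.
First divergence: there is none — every log position agrees.
Execution walk:
  scan_readings([1, 12, 10, 6, 7, 1, 7]) -> 44  [called from map_offsets, line 16]
  fold_scores(0, 10) -> 10  [called from fold_scores, line 5]
  fold_scores(1, 9) -> 10  [called from fold_scores, line 5]
  fold_scores(2, 7) -> 10  [called from fold_scores, line 5]
  fold_scores(3, 4) -> 10  [called from fold_scores, line 5]
  fold_scores(4, 0) -> 10  [called from map_offsets, line 19]
  map_offsets([1, 12, 10, 6, 7, 1, 7]) -> 10  [called from main, line 25]
Origin of each log line:
  1 — main, line 24
  2 — scan_readings, line 8
  3 — scan_readings, line 12
  4 — map_offsets, line 18
  5-8 — fold_scores, line 4
  9 — main, line 26
A correct fix: line 28: replace `quota` with `total`.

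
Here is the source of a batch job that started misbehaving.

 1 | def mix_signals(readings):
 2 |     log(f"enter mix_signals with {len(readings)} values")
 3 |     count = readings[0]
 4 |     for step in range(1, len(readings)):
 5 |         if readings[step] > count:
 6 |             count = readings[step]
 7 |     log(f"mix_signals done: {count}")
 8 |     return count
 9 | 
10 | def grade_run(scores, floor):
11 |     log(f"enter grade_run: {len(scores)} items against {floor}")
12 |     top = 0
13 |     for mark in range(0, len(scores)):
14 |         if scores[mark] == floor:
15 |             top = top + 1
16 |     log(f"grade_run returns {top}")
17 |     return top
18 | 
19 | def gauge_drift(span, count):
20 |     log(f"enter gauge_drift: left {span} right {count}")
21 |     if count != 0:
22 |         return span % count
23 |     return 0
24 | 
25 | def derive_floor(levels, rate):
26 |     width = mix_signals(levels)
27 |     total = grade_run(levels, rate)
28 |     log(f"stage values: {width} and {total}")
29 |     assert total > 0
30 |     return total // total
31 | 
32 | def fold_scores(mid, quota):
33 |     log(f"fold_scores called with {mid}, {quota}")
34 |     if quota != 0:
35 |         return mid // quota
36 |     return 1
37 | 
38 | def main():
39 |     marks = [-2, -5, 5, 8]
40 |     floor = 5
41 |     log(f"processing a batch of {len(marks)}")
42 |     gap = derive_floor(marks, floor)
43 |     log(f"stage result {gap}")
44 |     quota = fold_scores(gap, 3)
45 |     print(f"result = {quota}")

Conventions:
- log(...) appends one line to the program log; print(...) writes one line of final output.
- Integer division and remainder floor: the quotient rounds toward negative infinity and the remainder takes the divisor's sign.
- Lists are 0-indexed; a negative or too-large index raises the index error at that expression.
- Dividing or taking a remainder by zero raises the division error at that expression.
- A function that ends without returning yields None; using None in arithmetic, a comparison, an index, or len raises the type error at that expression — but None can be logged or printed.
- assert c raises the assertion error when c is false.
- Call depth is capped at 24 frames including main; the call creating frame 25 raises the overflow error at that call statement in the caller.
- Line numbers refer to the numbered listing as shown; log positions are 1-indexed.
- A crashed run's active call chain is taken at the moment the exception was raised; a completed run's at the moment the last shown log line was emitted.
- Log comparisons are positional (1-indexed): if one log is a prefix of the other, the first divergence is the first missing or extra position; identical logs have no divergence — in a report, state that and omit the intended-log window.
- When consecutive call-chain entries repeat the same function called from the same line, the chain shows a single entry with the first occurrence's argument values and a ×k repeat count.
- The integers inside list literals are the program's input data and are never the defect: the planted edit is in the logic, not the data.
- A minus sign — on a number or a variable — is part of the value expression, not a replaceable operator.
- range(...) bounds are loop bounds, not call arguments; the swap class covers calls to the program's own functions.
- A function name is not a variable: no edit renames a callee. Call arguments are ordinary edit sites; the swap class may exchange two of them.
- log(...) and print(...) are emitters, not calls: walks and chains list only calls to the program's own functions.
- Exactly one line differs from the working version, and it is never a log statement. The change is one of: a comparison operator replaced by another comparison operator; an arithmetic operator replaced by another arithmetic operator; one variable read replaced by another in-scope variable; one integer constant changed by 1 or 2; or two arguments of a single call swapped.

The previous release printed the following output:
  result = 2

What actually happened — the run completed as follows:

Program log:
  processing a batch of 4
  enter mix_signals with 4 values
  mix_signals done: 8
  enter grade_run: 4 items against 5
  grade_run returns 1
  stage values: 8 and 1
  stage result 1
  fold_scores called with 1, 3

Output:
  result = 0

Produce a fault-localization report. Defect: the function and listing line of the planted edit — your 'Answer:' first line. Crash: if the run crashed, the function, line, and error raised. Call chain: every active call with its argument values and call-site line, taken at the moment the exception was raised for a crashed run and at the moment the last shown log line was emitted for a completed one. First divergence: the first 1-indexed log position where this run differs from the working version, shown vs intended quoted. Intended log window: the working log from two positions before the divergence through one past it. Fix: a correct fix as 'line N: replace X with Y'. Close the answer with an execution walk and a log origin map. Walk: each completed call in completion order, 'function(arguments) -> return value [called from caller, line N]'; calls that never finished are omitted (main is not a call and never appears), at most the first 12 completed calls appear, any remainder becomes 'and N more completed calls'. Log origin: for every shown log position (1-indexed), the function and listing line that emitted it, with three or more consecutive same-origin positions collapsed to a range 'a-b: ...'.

Answer: the defect is in derive_floor at line 30.
The tell: The earliest visible damage is log position 7 — 'stage result 1' rather than the intended 'stage result 8'.
Call chain: main -> fold_scores(1, 3) (called at line 44).
First divergence: position 7; shown 'stage result 1' vs intended 'stage result 8'.
Intended log window:
  5: grade_run returns 1
  6: stage values: 8 and 1
  7: stage result 8
  8: fold_scores called with 8, 3
Execution walk:
  mix_signals([-2, -5, 5, 8]) -> 8  [called from derive_floor, line 26]
  grade_run([-2, -5, 5, 8], 5) -> 1  [called from derive_floor, line 27]
  derive_floor([-2, -5, 5, 8], 5) -> 1  [called from main, line 42]
  fold_scores(1, 3) -> 0  [called from main, line 44]
Log origin:
  1: emitted by main (line 41)
  2: emitted by mix_signals (line 2)
  3: emitted by mix_signals (line 7)
  4: emitted by grade_run (line 11)
  5: emitted by grade_run (line 16)
  6: emitted by derive_floor (line 28)
  7: emitted by main (line 43)
  8: emitted by fold_scores (line 33)
A correct fix: line 30: replace `total // total` with `width // total`.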